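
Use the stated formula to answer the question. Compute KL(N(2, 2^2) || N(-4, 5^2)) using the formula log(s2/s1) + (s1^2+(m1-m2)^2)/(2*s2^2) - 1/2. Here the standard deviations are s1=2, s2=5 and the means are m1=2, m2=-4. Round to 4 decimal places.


KL divergence between normal distributions:
KL = log(s2/s1) + (s1^2 + (m1-m2)^2)/(2*s2^2) - 1/2.
log(5/2) = 0.916291.
(2^2 + (2--4)^2)/(2*5^2) = (4 + 36)/50 = 0.8.
KL = 0.916291 + 0.8 - 0.5 = 1.2163

1.2163


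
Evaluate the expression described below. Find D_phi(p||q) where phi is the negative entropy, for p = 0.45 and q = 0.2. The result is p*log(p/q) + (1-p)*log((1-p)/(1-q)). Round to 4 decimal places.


Bregman divergence with negative entropy generator:
D = p*log(p/q) + (1-p)*log((1-p)/(1-q)).
p = 0.45, q = 0.2.
p*log(p/q) = 0.45*log(0.45/0.2) = 0.364919.
(1-p)*log((1-p)/(1-q)) = 0.55*log(0.55/0.8) = -0.206081.
D = 0.364919 + -0.206081 = 0.1588

0.1588


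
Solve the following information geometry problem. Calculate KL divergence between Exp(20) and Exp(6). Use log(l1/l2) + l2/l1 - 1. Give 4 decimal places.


KL divergence for exponential family:
KL = log(l1/l2) + l2/l1 - 1.
log(20/6) = 1.203973.
6/20 = 0.3.
KL = 1.203973 + 0.3 - 1 = 0.5040

0.5040


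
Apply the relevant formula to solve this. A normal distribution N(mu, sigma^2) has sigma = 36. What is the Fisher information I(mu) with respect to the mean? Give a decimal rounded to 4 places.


The Fisher information for the mean of a normal distribution is I(mu) = 1/sigma^2.
sigma = 36, so sigma^2 = 1296.
I(mu) = 1/1296 = 0.0008

0.0008


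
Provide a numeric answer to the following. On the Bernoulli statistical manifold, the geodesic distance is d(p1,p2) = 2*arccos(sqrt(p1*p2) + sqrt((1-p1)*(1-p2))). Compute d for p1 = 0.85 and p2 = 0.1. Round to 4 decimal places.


Geodesic distance on Bernoulli manifold:
d(p1,p2) = 2*arccos(sqrt(p1*p2) + sqrt((1-p1)*(1-p2))).
sqrt(p1*p2) = sqrt(0.85*0.1) = 0.291548.
sqrt((1-p1)*(1-p2)) = sqrt(0.15*0.9) = 0.367423.
arg = 0.291548 + 0.367423 = 0.658971.
d = 2*arccos(0.658971) = 1.7027

1.7027


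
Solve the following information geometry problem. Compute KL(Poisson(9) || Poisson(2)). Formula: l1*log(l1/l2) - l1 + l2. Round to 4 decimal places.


KL divergence for Poisson:
KL = l1*log(l1/l2) - l1 + l2.
l1 = 9, l2 = 2.
log(9/2) = 1.504077.
l1*log(l1/l2) = 9 * 1.504077 = 13.536697.
KL = 13.536697 - 9 + 2 = 6.5367

6.5367


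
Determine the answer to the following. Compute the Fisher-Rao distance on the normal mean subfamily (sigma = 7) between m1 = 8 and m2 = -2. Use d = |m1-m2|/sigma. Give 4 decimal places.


On the fixed-variance normal subfamily, geodesic distance = |m1-m2|/sigma.
|8 - -2| = 10.
sigma = 7.
d = 10/7 = 1.4286

1.4286


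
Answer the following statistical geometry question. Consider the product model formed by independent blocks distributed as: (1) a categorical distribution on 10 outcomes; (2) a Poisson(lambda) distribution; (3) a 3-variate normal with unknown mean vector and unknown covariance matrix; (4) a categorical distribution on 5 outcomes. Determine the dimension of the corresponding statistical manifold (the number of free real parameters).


The dimension of a statistical manifold equals the number of free
(independent) real parameters of the model. For a product of independent
blocks the parameter counts add.
- categorical on 10 outcomes (probabilities sum to 1): 10-1 = 9.
- Poisson (lambda): 1.
- 3-variate normal: 3 (mean) + 3*4/2 = 6 (symmetric covariance) = 9.
- categorical on 5 outcomes (probabilities sum to 1): 5-1 = 4.
Total = 9 + 1 + 9 + 4 = 23.
Dimension = 23

23


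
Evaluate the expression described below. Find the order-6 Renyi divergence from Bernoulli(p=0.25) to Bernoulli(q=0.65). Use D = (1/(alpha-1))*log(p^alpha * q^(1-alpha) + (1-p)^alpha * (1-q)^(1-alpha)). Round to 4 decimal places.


Renyi divergence of order alpha between Bernoulli distributions:
D = (1/(alpha-1))*log(p^alpha * q^(1-alpha) + (1-p)^alpha * (1-q)^(1-alpha)).
alpha = 6, p = 0.25, q = 0.65.
p^alpha * q^(1-alpha) = 0.25^6 * 0.65^-5 = 0.002104.
(1-p)^alpha * (1-q)^(1-alpha) = 0.75^6 * 0.35^-5 = 33.88655.
sum = 0.002104 + 33.88655 = 33.888654.
D = (1/5)*log(33.888654) = 0.7046

0.7046


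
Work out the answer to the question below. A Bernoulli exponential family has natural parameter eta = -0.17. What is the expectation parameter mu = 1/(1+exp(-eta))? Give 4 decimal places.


Dual coordinate (expectation parameter) for Bernoulli:
mu = 1/(1+exp(-eta)).
eta = -0.17.
exp(-eta) = exp(0.17) = 1.185305.
mu = 1/(1+1.185305) = 0.4576

0.4576


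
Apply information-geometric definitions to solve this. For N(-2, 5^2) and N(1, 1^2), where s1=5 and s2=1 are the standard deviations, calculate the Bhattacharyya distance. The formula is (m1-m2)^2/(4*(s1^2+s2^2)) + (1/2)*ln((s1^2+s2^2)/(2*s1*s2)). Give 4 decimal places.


Bhattacharyya distance between two Gaussians:
DB = (m1-m2)^2/(4*(s1^2+s2^2)) + (1/2)*ln((s1^2+s2^2)/(2*s1*s2)).
(m1-m2)^2 = (-3)^2 = 9.
s1^2+s2^2 = 25 + 1 = 26.
term1 = 9/104 = 0.086538.
term2 = 0.5*ln(26/10.0) = 0.477756.
DB = 0.086538 + 0.477756 = 0.5643

0.5643


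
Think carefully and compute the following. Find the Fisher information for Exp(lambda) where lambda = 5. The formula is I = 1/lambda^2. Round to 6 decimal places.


Fisher information for exponential: I(lambda) = 1/lambda^2.
lambda = 5, lambda^2 = 25.
I = 1/25 = 0.040000

0.040000


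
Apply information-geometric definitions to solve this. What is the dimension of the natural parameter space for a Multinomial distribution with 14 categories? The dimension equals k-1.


Exponential family dimension calculation:
For Multinomial with k=14 categories, dim = k-1 = 13.

13


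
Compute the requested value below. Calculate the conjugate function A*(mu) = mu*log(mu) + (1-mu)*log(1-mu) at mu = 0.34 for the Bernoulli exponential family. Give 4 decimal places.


Legendre transform for Bernoulli:
A*(mu) = mu*log(mu) + (1-mu)*log(1-mu).
mu = 0.34, 1-mu = 0.66.
mu*log(mu) = 0.34*log(0.34) = -0.366795.
(1-mu)*log(1-mu) = 0.66*log(0.66) = -0.27424.
A* = -0.366795 + -0.27424 = -0.6410

-0.6410


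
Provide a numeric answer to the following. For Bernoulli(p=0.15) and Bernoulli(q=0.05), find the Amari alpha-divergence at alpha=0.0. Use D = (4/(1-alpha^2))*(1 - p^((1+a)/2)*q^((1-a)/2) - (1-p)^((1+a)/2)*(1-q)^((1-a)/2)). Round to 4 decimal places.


Amari alpha-divergence:
D = (4/(1-alpha^2))*(1 - p^((1+a)/2)*q^((1-a)/2) - (1-p)^((1+a)/2)*(1-q)^((1-a)/2)).
alpha = 0.0, p = 0.15, q = 0.05.
e1 = (1+alpha)/2 = 0.5, e2 = (1-alpha)/2 = 0.5.
t1 = p^e1 * q^e2 = 0.15^0.5 * 0.05^0.5 = 0.086603.
t2 = (1-p)^e1 * (1-q)^e2 = 0.85^0.5 * 0.95^0.5 = 0.89861.
4/(1-alpha^2) = 4.0.
D = 4.0*(1 - 0.086603 - 0.89861) = 0.0591

0.0591


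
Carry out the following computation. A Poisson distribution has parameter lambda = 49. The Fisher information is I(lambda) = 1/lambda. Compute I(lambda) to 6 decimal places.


Fisher information for Poisson: I(lambda) = 1/lambda.
lambda = 49.
I(lambda) = 1/49 = 0.020408

0.020408


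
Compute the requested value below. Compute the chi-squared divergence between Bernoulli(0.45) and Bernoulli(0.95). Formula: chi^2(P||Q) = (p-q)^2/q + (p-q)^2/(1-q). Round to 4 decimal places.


Chi-squared divergence between Bernoulli distributions:
chi^2 = (p-q)^2/q + (p-q)^2/(1-q).
p = 0.45, q = 0.95, p-q = -0.5.
(p-q)^2 = 0.25.
term1 = 0.25/0.95 = 0.263158.
term2 = 0.25/0.05 = 5.0.
chi^2 = 0.263158 + 5.0 = 5.2632

5.2632


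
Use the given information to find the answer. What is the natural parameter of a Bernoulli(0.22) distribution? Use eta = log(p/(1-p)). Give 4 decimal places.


Natural parameter for Bernoulli: eta = log(p/(1-p)).
p = 0.22, 1-p = 0.78.
p/(1-p) = 0.282051.
eta = log(0.282051) = -1.2657

-1.2657


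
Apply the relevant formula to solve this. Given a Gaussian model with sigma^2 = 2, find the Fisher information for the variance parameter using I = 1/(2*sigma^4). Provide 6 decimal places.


Fisher information for variance: I(sigma^2) = 1/(2*sigma^4).
sigma^2 = 2, so sigma^4 = 4.
I = 1/(2*4) = 1/8 = 0.125000

0.125000


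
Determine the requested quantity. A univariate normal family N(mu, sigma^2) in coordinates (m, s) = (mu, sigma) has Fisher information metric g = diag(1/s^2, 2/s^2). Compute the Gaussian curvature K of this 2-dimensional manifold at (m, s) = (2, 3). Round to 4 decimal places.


The metric has the form g = (A dm^2 + B ds^2)/s^2 with A = 1, B = 2.
Substitute u = sqrt(A/B)*m: g = B*(du^2 + ds^2)/s^2, i.e. B times the
Poincare upper half-plane metric, which has constant Gaussian curvature -1.
Scaling a 2D metric by a constant c divides the Gaussian curvature by c,
so K = -1/B = -1/(2) = -0.5000 everywhere (the point (m, s) = (2, 3) is irrelevant:
the curvature is constant).
The requested Gaussian curvature is K = -0.5000.

-0.5000


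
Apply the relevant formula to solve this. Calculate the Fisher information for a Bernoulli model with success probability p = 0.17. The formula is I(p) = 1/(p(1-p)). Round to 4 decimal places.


For Bernoulli(p), Fisher information is I(p) = 1/(p*(1-p)).
p = 0.17, 1-p = 0.83.
p*(1-p) = 0.1411.
I(p) = 1/0.1411 = 7.0872

7.0872


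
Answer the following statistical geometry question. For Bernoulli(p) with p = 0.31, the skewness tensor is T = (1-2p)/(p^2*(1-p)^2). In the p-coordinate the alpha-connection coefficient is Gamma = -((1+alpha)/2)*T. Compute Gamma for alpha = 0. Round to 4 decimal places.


Skewness (Amari-Chentsov) tensor: T = (1-2p)/(p^2*(1-p)^2).
p = 0.31, 1-2p = 0.38, p^2 = 0.0961, (1-p)^2 = 0.4761.
T = 0.38/(0.0961 * 0.4761) = 8.305428.
In the p-coordinate, Gamma^(alpha) = Gamma^(0) - (alpha/2)*T with Gamma^(0) = (1/2)*g'(p) = -T/2,
so Gamma^(alpha) = -((1+alpha)/2)*T.
alpha = 0, -(1+alpha)/2 = -0.5.
Gamma = -0.5 * 8.305428 = -4.1527

-4.1527


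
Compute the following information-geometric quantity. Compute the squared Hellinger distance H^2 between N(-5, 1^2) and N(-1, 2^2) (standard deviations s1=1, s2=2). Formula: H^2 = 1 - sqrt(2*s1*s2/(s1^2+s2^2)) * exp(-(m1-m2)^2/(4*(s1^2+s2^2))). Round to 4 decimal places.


Squared Hellinger distance for Gaussians:
H^2 = 1 - sqrt(2*s1*s2/(s1^2+s2^2)) * exp(-(m1-m2)^2/(4*(s1^2+s2^2))).
s1^2 = 1, s2^2 = 4, s1^2+s2^2 = 5.
sqrt(2*1*2/(5)) = 0.894427.
(m1-m2)^2 = (-4)^2 = 16.
exp(-16/(4*5)) = exp(-0.8) = 0.449329.
H^2 = 1 - 0.894427*0.449329 = 0.5981

0.5981


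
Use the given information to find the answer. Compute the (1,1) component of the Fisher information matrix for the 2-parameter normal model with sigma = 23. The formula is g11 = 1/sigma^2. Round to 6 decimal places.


For the 2-parameter normal family, the Fisher metric has:
  g11 = 1/sigma^2, g22 = 2/sigma^2.
sigma = 23, sigma^2 = 529.
g11 = 0.001890

0.001890


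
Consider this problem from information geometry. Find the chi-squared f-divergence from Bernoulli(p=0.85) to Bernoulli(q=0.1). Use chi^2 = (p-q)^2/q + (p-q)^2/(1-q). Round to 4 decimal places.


Chi-squared divergence between Bernoulli distributions:
chi^2 = (p-q)^2/q + (p-q)^2/(1-q).
p = 0.85, q = 0.1, p-q = 0.75.
(p-q)^2 = 0.5625.
term1 = 0.5625/0.1 = 5.625.
term2 = 0.5625/0.9 = 0.625.
chi^2 = 5.625 + 0.625 = 6.2500

6.2500


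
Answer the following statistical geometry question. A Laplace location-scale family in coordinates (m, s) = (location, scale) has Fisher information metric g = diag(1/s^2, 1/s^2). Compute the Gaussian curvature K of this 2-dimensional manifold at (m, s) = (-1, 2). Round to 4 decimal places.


The metric has the form g = (A dm^2 + B ds^2)/s^2 with A = 1, B = 1.
Substitute u = sqrt(A/B)*m: g = B*(du^2 + ds^2)/s^2, i.e. B times the
Poincare upper half-plane metric, which has constant Gaussian curvature -1.
Scaling a 2D metric by a constant c divides the Gaussian curvature by c,
so K = -1/B = -1/(1) = -1.0000 everywhere (the point (m, s) = (-1, 2) is irrelevant:
the curvature is constant).
The requested Gaussian curvature is K = -1.0000.

-1.0000


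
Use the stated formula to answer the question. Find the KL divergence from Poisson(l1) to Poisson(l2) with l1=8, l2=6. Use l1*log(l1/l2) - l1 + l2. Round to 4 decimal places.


KL divergence for Poisson:
KL = l1*log(l1/l2) - l1 + l2.
l1 = 8, l2 = 6.
log(8/6) = 0.287682.
l1*log(l1/l2) = 8 * 0.287682 = 2.301457.
KL = 2.301457 - 8 + 6 = 0.3015

0.3015


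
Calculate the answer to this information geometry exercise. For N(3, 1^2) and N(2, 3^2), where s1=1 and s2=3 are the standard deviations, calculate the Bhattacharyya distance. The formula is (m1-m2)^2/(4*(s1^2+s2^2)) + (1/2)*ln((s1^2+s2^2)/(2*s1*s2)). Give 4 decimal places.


Bhattacharyya distance between two Gaussians:
DB = (m1-m2)^2/(4*(s1^2+s2^2)) + (1/2)*ln((s1^2+s2^2)/(2*s1*s2)).
(m1-m2)^2 = (1)^2 = 1.
s1^2+s2^2 = 1 + 9 = 10.
term1 = 1/40 = 0.025.
term2 = 0.5*ln(10/6.0) = 0.255413.
DB = 0.025 + 0.255413 = 0.2804

0.2804


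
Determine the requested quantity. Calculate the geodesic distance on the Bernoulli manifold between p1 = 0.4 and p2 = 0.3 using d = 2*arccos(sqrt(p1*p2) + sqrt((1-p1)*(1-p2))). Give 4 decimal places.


Geodesic distance on Bernoulli manifold:
d(p1,p2) = 2*arccos(sqrt(p1*p2) + sqrt((1-p1)*(1-p2))).
sqrt(p1*p2) = sqrt(0.4*0.3) = 0.34641.
sqrt((1-p1)*(1-p2)) = sqrt(0.6*0.7) = 0.648074.
arg = 0.34641 + 0.648074 = 0.994484.
d = 2*arccos(0.994484) = 0.2102

0.2102


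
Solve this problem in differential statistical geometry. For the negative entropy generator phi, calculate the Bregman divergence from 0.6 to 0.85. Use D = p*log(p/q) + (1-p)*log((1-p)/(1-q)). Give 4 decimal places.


Bregman divergence with negative entropy generator:
D = p*log(p/q) + (1-p)*log((1-p)/(1-q)).
p = 0.6, q = 0.85.
p*log(p/q) = 0.6*log(0.6/0.85) = -0.208984.
(1-p)*log((1-p)/(1-q)) = 0.4*log(0.4/0.15) = 0.392332.
D = -0.208984 + 0.392332 = 0.1833

0.1833


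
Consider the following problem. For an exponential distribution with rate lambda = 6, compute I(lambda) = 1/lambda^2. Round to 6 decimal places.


Fisher information for exponential: I(lambda) = 1/lambda^2.
lambda = 6, lambda^2 = 36.
I = 1/36 = 0.027778

0.027778


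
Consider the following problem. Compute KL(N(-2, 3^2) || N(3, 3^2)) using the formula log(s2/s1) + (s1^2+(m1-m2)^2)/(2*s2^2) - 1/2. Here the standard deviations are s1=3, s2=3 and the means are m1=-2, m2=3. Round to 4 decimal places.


KL divergence between normal distributions:
KL = log(s2/s1) + (s1^2 + (m1-m2)^2)/(2*s2^2) - 1/2.
log(3/3) = 0.0.
(3^2 + (-2-3)^2)/(2*3^2) = (9 + 25)/18 = 1.888889.
KL = 0.0 + 1.888889 - 0.5 = 1.3889

1.3889


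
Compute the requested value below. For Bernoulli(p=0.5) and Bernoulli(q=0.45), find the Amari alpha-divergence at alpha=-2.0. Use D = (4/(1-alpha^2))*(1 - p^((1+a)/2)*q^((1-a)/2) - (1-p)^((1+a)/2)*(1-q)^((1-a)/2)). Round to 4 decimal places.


Amari alpha-divergence:
D = (4/(1-alpha^2))*(1 - p^((1+a)/2)*q^((1-a)/2) - (1-p)^((1+a)/2)*(1-q)^((1-a)/2)).
alpha = -2.0, p = 0.5, q = 0.45.
e1 = (1+alpha)/2 = -0.5, e2 = (1-alpha)/2 = 1.5.
t1 = p^e1 * q^e2 = 0.5^-0.5 * 0.45^1.5 = 0.426907.
t2 = (1-p)^e1 * (1-q)^e2 = 0.5^-0.5 * 0.55^1.5 = 0.576845.
4/(1-alpha^2) = -1.333333.
D = -1.333333*(1 - 0.426907 - 0.576845) = 0.0050

0.0050


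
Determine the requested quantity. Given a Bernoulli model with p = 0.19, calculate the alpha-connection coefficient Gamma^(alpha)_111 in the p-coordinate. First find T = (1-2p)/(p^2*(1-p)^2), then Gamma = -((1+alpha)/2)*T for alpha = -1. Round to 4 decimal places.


Skewness (Amari-Chentsov) tensor: T = (1-2p)/(p^2*(1-p)^2).
p = 0.19, 1-2p = 0.62, p^2 = 0.0361, (1-p)^2 = 0.6561.
T = 0.62/(0.0361 * 0.6561) = 26.176673.
In the p-coordinate, Gamma^(alpha) = Gamma^(0) - (alpha/2)*T with Gamma^(0) = (1/2)*g'(p) = -T/2,
so Gamma^(alpha) = -((1+alpha)/2)*T.
alpha = -1, -(1+alpha)/2 = 0.0.
Gamma = 0.0 * 26.176673 = 0.0000

0.0000


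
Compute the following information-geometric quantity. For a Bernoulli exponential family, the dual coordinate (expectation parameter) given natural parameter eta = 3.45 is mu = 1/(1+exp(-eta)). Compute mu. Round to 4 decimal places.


Dual coordinate (expectation parameter) for Bernoulli:
mu = 1/(1+exp(-eta)).
eta = 3.45.
exp(-eta) = exp(-3.45) = 0.031746.
mu = 1/(1+0.031746) = 0.9692

0.9692


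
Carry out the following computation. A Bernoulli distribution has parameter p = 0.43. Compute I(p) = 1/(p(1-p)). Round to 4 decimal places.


For Bernoulli(p), Fisher information is I(p) = 1/(p*(1-p)).
p = 0.43, 1-p = 0.57.
p*(1-p) = 0.2451.
I(p) = 1/0.2451 = 4.0800

4.0800


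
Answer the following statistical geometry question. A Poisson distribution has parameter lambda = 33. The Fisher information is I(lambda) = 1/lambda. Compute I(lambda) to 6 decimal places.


Fisher information for Poisson: I(lambda) = 1/lambda.
lambda = 33.
I(lambda) = 1/33 = 0.030303

0.030303


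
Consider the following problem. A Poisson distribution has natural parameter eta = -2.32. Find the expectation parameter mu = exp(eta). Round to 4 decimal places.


Expectation parameter for Poisson exponential family:
mu = exp(eta).
eta = -2.32.
mu = exp(-2.32) = 0.0983

0.0983


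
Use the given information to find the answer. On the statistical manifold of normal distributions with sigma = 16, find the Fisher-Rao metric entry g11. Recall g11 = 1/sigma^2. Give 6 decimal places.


For the 2-parameter normal family, the Fisher metric has:
  g11 = 1/sigma^2, g22 = 2/sigma^2.
sigma = 16, sigma^2 = 256.
g11 = 0.003906

0.003906


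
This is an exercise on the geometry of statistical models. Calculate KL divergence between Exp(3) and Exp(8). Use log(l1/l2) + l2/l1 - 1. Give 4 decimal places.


KL divergence for exponential family:
KL = log(l1/l2) + l2/l1 - 1.
log(3/8) = -0.980829.
8/3 = 2.666667.
KL = -0.980829 + 2.666667 - 1 = 0.6858

0.6858


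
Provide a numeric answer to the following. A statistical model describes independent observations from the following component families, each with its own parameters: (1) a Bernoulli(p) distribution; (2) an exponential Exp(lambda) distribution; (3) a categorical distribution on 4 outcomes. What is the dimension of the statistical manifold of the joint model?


The dimension of a statistical manifold equals the number of free
(independent) real parameters of the model. For a product of independent
blocks the parameter counts add.
- Bernoulli (p): 1.
- exponential (lambda): 1.
- categorical on 4 outcomes (probabilities sum to 1): 4-1 = 3.
Total = 1 + 1 + 3 = 5.
Dimension = 5

5


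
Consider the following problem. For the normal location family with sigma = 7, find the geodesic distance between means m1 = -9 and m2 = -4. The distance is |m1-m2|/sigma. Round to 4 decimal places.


On the fixed-variance normal subfamily, geodesic distance = |m1-m2|/sigma.
|-9 - -4| = 5.
sigma = 7.
d = 5/7 = 0.7143

0.7143


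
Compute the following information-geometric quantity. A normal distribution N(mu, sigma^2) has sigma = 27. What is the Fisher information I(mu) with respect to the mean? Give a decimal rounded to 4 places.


The Fisher information for the mean of a normal distribution is I(mu) = 1/sigma^2.
sigma = 27, so sigma^2 = 729.
I(mu) = 1/729 = 0.0014

0.0014


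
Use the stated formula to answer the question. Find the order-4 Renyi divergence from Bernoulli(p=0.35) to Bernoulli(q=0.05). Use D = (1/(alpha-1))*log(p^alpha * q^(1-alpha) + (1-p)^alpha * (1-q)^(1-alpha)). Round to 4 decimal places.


Renyi divergence of order alpha between Bernoulli distributions:
D = (1/(alpha-1))*log(p^alpha * q^(1-alpha) + (1-p)^alpha * (1-q)^(1-alpha)).
alpha = 4, p = 0.35, q = 0.05.
p^alpha * q^(1-alpha) = 0.35^4 * 0.05^-3 = 120.05.
(1-p)^alpha * (1-q)^(1-alpha) = 0.65^4 * 0.95^-3 = 0.208201.
sum = 120.05 + 0.208201 = 120.258201.
D = (1/3)*log(120.258201) = 1.5965

1.5965


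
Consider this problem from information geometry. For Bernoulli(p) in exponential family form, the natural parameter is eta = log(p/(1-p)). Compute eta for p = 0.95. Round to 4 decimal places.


Natural parameter for Bernoulli: eta = log(p/(1-p)).
p = 0.95, 1-p = 0.05.
p/(1-p) = 19.0.
eta = log(19.0) = 2.9444

2.9444


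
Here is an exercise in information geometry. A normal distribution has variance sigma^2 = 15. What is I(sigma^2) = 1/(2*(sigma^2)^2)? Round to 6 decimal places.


Fisher information for variance: I(sigma^2) = 1/(2*sigma^4).
sigma^2 = 15, so sigma^4 = 225.
I = 1/(2*225) = 1/450 = 0.002222

0.002222


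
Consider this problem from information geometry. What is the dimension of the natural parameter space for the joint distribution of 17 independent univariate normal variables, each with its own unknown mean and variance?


Exponential family dimension calculation:
Each univariate normal has two natural parameters (mu/sigma^2 and -1/(2 sigma^2)).
With 17 independent components, dim = 2 * 17 = 34.

34


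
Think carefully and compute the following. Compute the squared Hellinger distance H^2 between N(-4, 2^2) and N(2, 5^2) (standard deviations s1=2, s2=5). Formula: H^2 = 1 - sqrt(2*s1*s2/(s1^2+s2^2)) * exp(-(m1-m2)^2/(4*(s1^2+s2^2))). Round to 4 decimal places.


Squared Hellinger distance for Gaussians:
H^2 = 1 - sqrt(2*s1*s2/(s1^2+s2^2)) * exp(-(m1-m2)^2/(4*(s1^2+s2^2))).
s1^2 = 4, s2^2 = 25, s1^2+s2^2 = 29.
sqrt(2*2*5/(29)) = 0.830455.
(m1-m2)^2 = (-6)^2 = 36.
exp(-36/(4*29)) = exp(-0.310345) = 0.733194.
H^2 = 1 - 0.830455*0.733194 = 0.3911

0.3911


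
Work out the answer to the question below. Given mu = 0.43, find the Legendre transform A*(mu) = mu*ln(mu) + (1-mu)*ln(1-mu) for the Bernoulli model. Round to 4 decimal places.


Legendre transform for Bernoulli:
A*(mu) = mu*log(mu) + (1-mu)*log(1-mu).
mu = 0.43, 1-mu = 0.57.
mu*log(mu) = 0.43*log(0.43) = -0.362907.
(1-mu)*log(1-mu) = 0.57*log(0.57) = -0.320408.
A* = -0.362907 + -0.320408 = -0.6833

-0.6833


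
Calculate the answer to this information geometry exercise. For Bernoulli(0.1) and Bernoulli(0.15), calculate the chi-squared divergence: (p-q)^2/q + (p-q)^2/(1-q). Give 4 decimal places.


Chi-squared divergence between Bernoulli distributions:
chi^2 = (p-q)^2/q + (p-q)^2/(1-q).
p = 0.1, q = 0.15, p-q = -0.05.
(p-q)^2 = 0.0025.
term1 = 0.0025/0.15 = 0.016667.
term2 = 0.0025/0.85 = 0.002941.
chi^2 = 0.016667 + 0.002941 = 0.0196

0.0196


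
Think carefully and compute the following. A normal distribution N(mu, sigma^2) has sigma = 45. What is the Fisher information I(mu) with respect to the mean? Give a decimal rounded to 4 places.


The Fisher information for the mean of a normal distribution is I(mu) = 1/sigma^2.
sigma = 45, so sigma^2 = 2025.
I(mu) = 1/2025 = 0.0005

0.0005


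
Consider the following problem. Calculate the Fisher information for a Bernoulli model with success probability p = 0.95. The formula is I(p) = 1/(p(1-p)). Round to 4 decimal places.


For Bernoulli(p), Fisher information is I(p) = 1/(p*(1-p)).
p = 0.95, 1-p = 0.05.
p*(1-p) = 0.0475.
I(p) = 1/0.0475 = 21.0526

21.0526


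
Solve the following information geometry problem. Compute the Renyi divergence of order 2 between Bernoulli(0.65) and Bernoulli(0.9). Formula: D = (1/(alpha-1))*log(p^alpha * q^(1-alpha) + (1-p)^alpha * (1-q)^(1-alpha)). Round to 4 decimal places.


Renyi divergence of order alpha between Bernoulli distributions:
D = (1/(alpha-1))*log(p^alpha * q^(1-alpha) + (1-p)^alpha * (1-q)^(1-alpha)).
alpha = 2, p = 0.65, q = 0.9.
p^alpha * q^(1-alpha) = 0.65^2 * 0.9^-1 = 0.469444.
(1-p)^alpha * (1-q)^(1-alpha) = 0.35^2 * 0.1^-1 = 1.225.
sum = 0.469444 + 1.225 = 1.694444.
D = (1/1)*log(1.694444) = 0.5274

0.5274


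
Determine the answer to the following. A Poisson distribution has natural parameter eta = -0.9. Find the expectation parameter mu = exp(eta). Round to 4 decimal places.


Expectation parameter for Poisson exponential family:
mu = exp(eta).
eta = -0.9.
mu = exp(-0.9) = 0.4066

0.4066


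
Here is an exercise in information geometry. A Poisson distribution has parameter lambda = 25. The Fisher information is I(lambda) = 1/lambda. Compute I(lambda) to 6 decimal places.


Fisher information for Poisson: I(lambda) = 1/lambda.
lambda = 25.
I(lambda) = 1/25 = 0.040000

0.040000


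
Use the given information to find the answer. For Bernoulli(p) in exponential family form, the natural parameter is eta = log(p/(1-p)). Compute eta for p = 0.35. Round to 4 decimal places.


Natural parameter for Bernoulli: eta = log(p/(1-p)).
p = 0.35, 1-p = 0.65.
p/(1-p) = 0.538462.
eta = log(0.538462) = -0.6190

-0.6190


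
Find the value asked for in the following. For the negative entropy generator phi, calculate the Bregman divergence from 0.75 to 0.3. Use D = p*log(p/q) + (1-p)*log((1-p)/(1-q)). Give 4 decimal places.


Bregman divergence with negative entropy generator:
D = p*log(p/q) + (1-p)*log((1-p)/(1-q)).
p = 0.75, q = 0.3.
p*log(p/q) = 0.75*log(0.75/0.3) = 0.687218.
(1-p)*log((1-p)/(1-q)) = 0.25*log(0.25/0.7) = -0.257405.
D = 0.687218 + -0.257405 = 0.4298

0.4298


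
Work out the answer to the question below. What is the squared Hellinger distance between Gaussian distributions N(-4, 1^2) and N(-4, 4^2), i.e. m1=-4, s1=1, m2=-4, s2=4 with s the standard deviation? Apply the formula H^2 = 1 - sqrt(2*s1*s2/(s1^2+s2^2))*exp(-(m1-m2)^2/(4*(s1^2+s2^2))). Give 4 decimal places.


Squared Hellinger distance for Gaussians:
H^2 = 1 - sqrt(2*s1*s2/(s1^2+s2^2)) * exp(-(m1-m2)^2/(4*(s1^2+s2^2))).
s1^2 = 1, s2^2 = 16, s1^2+s2^2 = 17.
sqrt(2*1*4/(17)) = 0.685994.
(m1-m2)^2 = (0)^2 = 0.
exp(-0/(4*17)) = exp(0.0) = 1.0.
H^2 = 1 - 0.685994*1.0 = 0.3140

0.3140


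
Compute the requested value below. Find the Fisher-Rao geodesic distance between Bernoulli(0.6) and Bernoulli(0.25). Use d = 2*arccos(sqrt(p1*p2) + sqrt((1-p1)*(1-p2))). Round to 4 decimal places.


Geodesic distance on Bernoulli manifold:
d(p1,p2) = 2*arccos(sqrt(p1*p2) + sqrt((1-p1)*(1-p2))).
sqrt(p1*p2) = sqrt(0.6*0.25) = 0.387298.
sqrt((1-p1)*(1-p2)) = sqrt(0.4*0.75) = 0.547723.
arg = 0.387298 + 0.547723 = 0.935021.
d = 2*arccos(0.935021) = 0.7250

0.7250


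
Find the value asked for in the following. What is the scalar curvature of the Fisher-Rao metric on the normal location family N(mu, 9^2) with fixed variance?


This family has a single free parameter, so its statistical manifold
is 1-dimensional. The Riemann curvature tensor of any 1-dimensional
Riemannian manifold vanishes identically, so R = 0.

0


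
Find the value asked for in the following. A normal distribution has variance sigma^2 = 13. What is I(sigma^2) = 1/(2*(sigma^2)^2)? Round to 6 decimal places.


Fisher information for variance: I(sigma^2) = 1/(2*sigma^4).
sigma^2 = 13, so sigma^4 = 169.
I = 1/(2*169) = 1/338 = 0.002959

0.002959


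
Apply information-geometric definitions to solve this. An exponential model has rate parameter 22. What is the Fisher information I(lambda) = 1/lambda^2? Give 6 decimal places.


Fisher information for exponential: I(lambda) = 1/lambda^2.
lambda = 22, lambda^2 = 484.
I = 1/484 = 0.002066

0.002066


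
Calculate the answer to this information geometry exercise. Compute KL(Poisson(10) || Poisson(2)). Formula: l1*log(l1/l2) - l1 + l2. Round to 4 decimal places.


KL divergence for Poisson:
KL = l1*log(l1/l2) - l1 + l2.
l1 = 10, l2 = 2.
log(10/2) = 1.609438.
l1*log(l1/l2) = 10 * 1.609438 = 16.094379.
KL = 16.094379 - 10 + 2 = 8.0944

8.0944


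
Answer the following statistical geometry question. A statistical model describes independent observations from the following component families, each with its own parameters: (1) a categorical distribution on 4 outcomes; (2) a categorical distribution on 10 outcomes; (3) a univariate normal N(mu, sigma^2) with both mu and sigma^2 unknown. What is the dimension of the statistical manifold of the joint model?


The dimension of a statistical manifold equals the number of free
(independent) real parameters of the model. For a product of independent
blocks the parameter counts add.
- categorical on 4 outcomes (probabilities sum to 1): 4-1 = 3.
- categorical on 10 outcomes (probabilities sum to 1): 10-1 = 9.
- normal (mu, sigma^2): 2.
Total = 3 + 9 + 2 = 14.
Dimension = 14

14


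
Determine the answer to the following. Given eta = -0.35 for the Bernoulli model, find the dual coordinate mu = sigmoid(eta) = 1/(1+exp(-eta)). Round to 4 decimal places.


Dual coordinate (expectation parameter) for Bernoulli:
mu = 1/(1+exp(-eta)).
eta = -0.35.
exp(-eta) = exp(0.35) = 1.419068.
mu = 1/(1+1.419068) = 0.4134

0.4134


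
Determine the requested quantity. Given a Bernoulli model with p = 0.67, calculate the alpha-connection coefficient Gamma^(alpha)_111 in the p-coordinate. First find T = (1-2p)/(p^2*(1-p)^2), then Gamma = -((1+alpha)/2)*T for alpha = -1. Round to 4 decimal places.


Skewness (Amari-Chentsov) tensor: T = (1-2p)/(p^2*(1-p)^2).
p = 0.67, 1-2p = -0.34, p^2 = 0.4489, (1-p)^2 = 0.1089.
T = -0.34/(0.4489 * 0.1089) = -6.955069.
In the p-coordinate, Gamma^(alpha) = Gamma^(0) - (alpha/2)*T with Gamma^(0) = (1/2)*g'(p) = -T/2,
so Gamma^(alpha) = -((1+alpha)/2)*T.
alpha = -1, -(1+alpha)/2 = 0.0.
Gamma = 0.0 * -6.955069 = 0.0000

0.0000


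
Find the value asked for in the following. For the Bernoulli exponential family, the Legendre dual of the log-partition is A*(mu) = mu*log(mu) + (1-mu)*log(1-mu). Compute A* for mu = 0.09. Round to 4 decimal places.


Legendre transform for Bernoulli:
A*(mu) = mu*log(mu) + (1-mu)*log(1-mu).
mu = 0.09, 1-mu = 0.91.
mu*log(mu) = 0.09*log(0.09) = -0.216715.
(1-mu)*log(1-mu) = 0.91*log(0.91) = -0.085823.
A* = -0.216715 + -0.085823 = -0.3025

-0.3025


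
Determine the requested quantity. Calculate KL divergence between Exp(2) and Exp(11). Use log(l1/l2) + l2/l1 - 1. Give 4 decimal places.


KL divergence for exponential family:
KL = log(l1/l2) + l2/l1 - 1.
log(2/11) = -1.704748.
11/2 = 5.5.
KL = -1.704748 + 5.5 - 1 = 2.7953

2.7953


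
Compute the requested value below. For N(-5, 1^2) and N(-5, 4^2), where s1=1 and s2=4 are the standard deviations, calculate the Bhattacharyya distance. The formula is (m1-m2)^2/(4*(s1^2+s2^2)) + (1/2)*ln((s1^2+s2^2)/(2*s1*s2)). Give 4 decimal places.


Bhattacharyya distance between two Gaussians:
DB = (m1-m2)^2/(4*(s1^2+s2^2)) + (1/2)*ln((s1^2+s2^2)/(2*s1*s2)).
(m1-m2)^2 = (0)^2 = 0.
s1^2+s2^2 = 1 + 16 = 17.
term1 = 0/68 = 0.0.
term2 = 0.5*ln(17/8.0) = 0.376886.
DB = 0.0 + 0.376886 = 0.3769

0.3769


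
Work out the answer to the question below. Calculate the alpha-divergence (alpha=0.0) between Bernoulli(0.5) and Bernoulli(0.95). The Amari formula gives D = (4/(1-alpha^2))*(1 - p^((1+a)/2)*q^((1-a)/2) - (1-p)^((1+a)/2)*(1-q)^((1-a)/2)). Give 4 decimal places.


Amari alpha-divergence:
D = (4/(1-alpha^2))*(1 - p^((1+a)/2)*q^((1-a)/2) - (1-p)^((1+a)/2)*(1-q)^((1-a)/2)).
alpha = 0.0, p = 0.5, q = 0.95.
e1 = (1+alpha)/2 = 0.5, e2 = (1-alpha)/2 = 0.5.
t1 = p^e1 * q^e2 = 0.5^0.5 * 0.95^0.5 = 0.689202.
t2 = (1-p)^e1 * (1-q)^e2 = 0.5^0.5 * 0.05^0.5 = 0.158114.
4/(1-alpha^2) = 4.0.
D = 4.0*(1 - 0.689202 - 0.158114) = 0.6107

0.6107


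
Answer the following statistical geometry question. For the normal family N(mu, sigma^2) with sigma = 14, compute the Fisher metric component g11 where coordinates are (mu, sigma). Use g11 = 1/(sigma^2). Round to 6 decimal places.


For the 2-parameter normal family, the Fisher metric has:
  g11 = 1/sigma^2, g22 = 2/sigma^2.
sigma = 14, sigma^2 = 196.
g11 = 0.005102

0.005102


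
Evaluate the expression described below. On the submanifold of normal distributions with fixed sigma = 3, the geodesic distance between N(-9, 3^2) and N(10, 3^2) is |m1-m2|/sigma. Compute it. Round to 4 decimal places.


On the fixed-variance normal subfamily, geodesic distance = |m1-m2|/sigma.
|-9 - 10| = 19.
sigma = 3.
d = 19/3 = 6.3333

6.3333


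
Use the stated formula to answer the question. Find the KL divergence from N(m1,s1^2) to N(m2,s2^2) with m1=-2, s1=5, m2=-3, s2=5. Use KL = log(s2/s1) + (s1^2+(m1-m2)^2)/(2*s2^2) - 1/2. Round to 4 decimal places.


KL divergence between normal distributions:
KL = log(s2/s1) + (s1^2 + (m1-m2)^2)/(2*s2^2) - 1/2.
log(5/5) = 0.0.
(5^2 + (-2--3)^2)/(2*5^2) = (25 + 1)/50 = 0.52.
KL = 0.0 + 0.52 - 0.5 = 0.0200

0.0200


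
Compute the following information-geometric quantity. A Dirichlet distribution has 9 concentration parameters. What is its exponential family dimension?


Exponential family dimension calculation:
Dirichlet with 9 components has 9 natural parameters.

9


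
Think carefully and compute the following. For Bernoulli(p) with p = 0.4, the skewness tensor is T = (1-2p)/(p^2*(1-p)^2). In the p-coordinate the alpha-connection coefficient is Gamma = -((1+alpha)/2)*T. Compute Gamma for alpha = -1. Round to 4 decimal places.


Skewness (Amari-Chentsov) tensor: T = (1-2p)/(p^2*(1-p)^2).
p = 0.4, 1-2p = 0.2, p^2 = 0.16, (1-p)^2 = 0.36.
T = 0.2/(0.16 * 0.36) = 3.472222.
In the p-coordinate, Gamma^(alpha) = Gamma^(0) - (alpha/2)*T with Gamma^(0) = (1/2)*g'(p) = -T/2,
so Gamma^(alpha) = -((1+alpha)/2)*T.
alpha = -1, -(1+alpha)/2 = 0.0.
Gamma = 0.0 * 3.472222 = 0.0000

0.0000


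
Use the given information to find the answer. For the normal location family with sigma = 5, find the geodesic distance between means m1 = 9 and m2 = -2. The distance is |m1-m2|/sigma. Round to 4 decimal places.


On the fixed-variance normal subfamily, geodesic distance = |m1-m2|/sigma.
|9 - -2| = 11.
sigma = 5.
d = 11/5 = 2.2000

2.2000


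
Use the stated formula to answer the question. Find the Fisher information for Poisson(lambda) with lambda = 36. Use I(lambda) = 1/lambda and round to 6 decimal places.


Fisher information for Poisson: I(lambda) = 1/lambda.
lambda = 36.
I(lambda) = 1/36 = 0.027778

0.027778


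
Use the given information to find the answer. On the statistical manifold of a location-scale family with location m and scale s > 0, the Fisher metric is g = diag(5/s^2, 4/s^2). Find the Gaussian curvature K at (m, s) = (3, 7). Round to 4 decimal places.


The metric has the form g = (A dm^2 + B ds^2)/s^2 with A = 5, B = 4.
Substitute u = sqrt(A/B)*m: g = B*(du^2 + ds^2)/s^2, i.e. B times the
Poincare upper half-plane metric, which has constant Gaussian curvature -1.
Scaling a 2D metric by a constant c divides the Gaussian curvature by c,
so K = -1/B = -1/(4) = -0.2500 everywhere (the point (m, s) = (3, 7) is irrelevant:
the curvature is constant).
The requested Gaussian curvature is K = -0.2500.

-0.2500


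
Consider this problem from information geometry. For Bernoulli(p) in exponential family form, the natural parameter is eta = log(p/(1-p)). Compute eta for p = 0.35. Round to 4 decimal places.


Natural parameter for Bernoulli: eta = log(p/(1-p)).
p = 0.35, 1-p = 0.65.
p/(1-p) = 0.538462.
eta = log(0.538462) = -0.6190

-0.6190


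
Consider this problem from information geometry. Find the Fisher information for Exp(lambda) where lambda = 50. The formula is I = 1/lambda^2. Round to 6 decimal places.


Fisher information for exponential: I(lambda) = 1/lambda^2.
lambda = 50, lambda^2 = 2500.
I = 1/2500 = 0.000400

0.000400


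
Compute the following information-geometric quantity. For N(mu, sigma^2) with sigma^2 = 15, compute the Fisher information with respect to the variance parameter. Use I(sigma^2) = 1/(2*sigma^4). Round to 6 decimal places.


Fisher information for variance: I(sigma^2) = 1/(2*sigma^4).
sigma^2 = 15, so sigma^4 = 225.
I = 1/(2*225) = 1/450 = 0.002222

0.002222


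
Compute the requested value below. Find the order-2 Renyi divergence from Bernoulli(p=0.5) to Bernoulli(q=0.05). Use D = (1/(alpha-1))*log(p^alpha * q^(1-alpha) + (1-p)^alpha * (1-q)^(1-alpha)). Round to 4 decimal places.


Renyi divergence of order alpha between Bernoulli distributions:
D = (1/(alpha-1))*log(p^alpha * q^(1-alpha) + (1-p)^alpha * (1-q)^(1-alpha)).
alpha = 2, p = 0.5, q = 0.05.
p^alpha * q^(1-alpha) = 0.5^2 * 0.05^-1 = 5.0.
(1-p)^alpha * (1-q)^(1-alpha) = 0.5^2 * 0.95^-1 = 0.263158.
sum = 5.0 + 0.263158 = 5.263158.
D = (1/1)*log(5.263158) = 1.6607

1.6607


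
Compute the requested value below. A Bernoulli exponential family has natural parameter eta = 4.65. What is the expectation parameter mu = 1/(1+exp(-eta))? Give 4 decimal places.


Dual coordinate (expectation parameter) for Bernoulli:
mu = 1/(1+exp(-eta)).
eta = 4.65.
exp(-eta) = exp(-4.65) = 0.009562.
mu = 1/(1+0.009562) = 0.9905

0.9905


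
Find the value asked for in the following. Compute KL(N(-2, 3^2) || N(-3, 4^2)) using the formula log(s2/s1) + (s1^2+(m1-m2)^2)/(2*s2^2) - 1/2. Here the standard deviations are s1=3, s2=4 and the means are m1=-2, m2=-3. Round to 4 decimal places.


KL divergence between normal distributions:
KL = log(s2/s1) + (s1^2 + (m1-m2)^2)/(2*s2^2) - 1/2.
log(4/3) = 0.287682.
(3^2 + (-2--3)^2)/(2*4^2) = (9 + 1)/32 = 0.3125.
KL = 0.287682 + 0.3125 - 0.5 = 0.1002

0.1002


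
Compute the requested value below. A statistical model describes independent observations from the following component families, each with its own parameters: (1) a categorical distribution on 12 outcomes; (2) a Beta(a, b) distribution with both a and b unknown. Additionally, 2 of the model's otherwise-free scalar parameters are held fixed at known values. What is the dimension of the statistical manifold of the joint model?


The dimension of a statistical manifold equals the number of free
(independent) real parameters of the model. For a product of independent
blocks the parameter counts add.
- categorical on 12 outcomes (probabilities sum to 1): 12-1 = 11.
- Beta (a, b): 2.
Total = 11 + 2 = 13.
2 parameter(s) fixed at known values: 13 - 2 = 11.
Dimension = 11

11


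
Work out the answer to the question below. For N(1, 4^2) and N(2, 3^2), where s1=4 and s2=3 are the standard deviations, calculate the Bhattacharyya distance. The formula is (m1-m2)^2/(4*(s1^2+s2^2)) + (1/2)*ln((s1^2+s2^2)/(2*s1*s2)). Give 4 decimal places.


Bhattacharyya distance between two Gaussians:
DB = (m1-m2)^2/(4*(s1^2+s2^2)) + (1/2)*ln((s1^2+s2^2)/(2*s1*s2)).
(m1-m2)^2 = (-1)^2 = 1.
s1^2+s2^2 = 16 + 9 = 25.
term1 = 1/100 = 0.01.
term2 = 0.5*ln(25/24.0) = 0.020411.
DB = 0.01 + 0.020411 = 0.0304

0.0304


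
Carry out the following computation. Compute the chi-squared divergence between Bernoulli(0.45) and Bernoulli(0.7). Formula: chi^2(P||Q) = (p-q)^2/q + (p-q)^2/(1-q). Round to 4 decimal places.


Chi-squared divergence between Bernoulli distributions:
chi^2 = (p-q)^2/q + (p-q)^2/(1-q).
p = 0.45, q = 0.7, p-q = -0.25.
(p-q)^2 = 0.0625.
term1 = 0.0625/0.7 = 0.089286.
term2 = 0.0625/0.3 = 0.208333.
chi^2 = 0.089286 + 0.208333 = 0.2976

0.2976


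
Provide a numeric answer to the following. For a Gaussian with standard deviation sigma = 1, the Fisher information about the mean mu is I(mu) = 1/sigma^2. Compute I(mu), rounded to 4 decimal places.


The Fisher information for the mean of a normal distribution is I(mu) = 1/sigma^2.
sigma = 1, so sigma^2 = 1.
I(mu) = 1/1 = 1.0000

1.0000


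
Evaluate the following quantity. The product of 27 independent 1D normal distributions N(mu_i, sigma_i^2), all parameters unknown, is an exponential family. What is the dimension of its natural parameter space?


Exponential family dimension calculation:
Each univariate normal has two natural parameters (mu/sigma^2 and -1/(2 sigma^2)).
With 27 independent components, dim = 2 * 27 = 54.

54


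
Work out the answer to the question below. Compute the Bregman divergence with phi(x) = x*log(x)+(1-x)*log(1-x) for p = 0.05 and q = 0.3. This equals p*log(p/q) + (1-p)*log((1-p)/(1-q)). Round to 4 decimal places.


Bregman divergence with negative entropy generator:
D = p*log(p/q) + (1-p)*log((1-p)/(1-q)).
p = 0.05, q = 0.3.
p*log(p/q) = 0.05*log(0.05/0.3) = -0.089588.
(1-p)*log((1-p)/(1-q)) = 0.95*log(0.95/0.7) = 0.290113.
D = -0.089588 + 0.290113 = 0.2005

0.2005


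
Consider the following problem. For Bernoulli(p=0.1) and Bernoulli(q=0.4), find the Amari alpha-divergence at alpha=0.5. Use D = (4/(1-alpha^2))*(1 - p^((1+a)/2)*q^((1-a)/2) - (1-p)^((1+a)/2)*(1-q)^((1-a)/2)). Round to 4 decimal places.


Amari alpha-divergence:
D = (4/(1-alpha^2))*(1 - p^((1+a)/2)*q^((1-a)/2) - (1-p)^((1+a)/2)*(1-q)^((1-a)/2)).
alpha = 0.5, p = 0.1, q = 0.4.
e1 = (1+alpha)/2 = 0.75, e2 = (1-alpha)/2 = 0.25.
t1 = p^e1 * q^e2 = 0.1^0.75 * 0.4^0.25 = 0.141421.
t2 = (1-p)^e1 * (1-q)^e2 = 0.9^0.75 * 0.6^0.25 = 0.813242.
4/(1-alpha^2) = 5.333333.
D = 5.333333*(1 - 0.141421 - 0.813242) = 0.2418

0.2418
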